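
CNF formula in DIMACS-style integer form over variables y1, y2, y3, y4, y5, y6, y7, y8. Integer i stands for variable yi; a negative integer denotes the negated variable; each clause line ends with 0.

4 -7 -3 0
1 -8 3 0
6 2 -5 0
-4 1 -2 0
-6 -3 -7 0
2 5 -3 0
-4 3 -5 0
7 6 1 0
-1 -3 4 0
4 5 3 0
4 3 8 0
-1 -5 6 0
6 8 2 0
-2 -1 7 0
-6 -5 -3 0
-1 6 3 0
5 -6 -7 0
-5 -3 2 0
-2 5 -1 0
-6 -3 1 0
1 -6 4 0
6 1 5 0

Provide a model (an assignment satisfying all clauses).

y1=F, y2=F, y3=F, y4=T, y5=F, y6=T, y7=F, y8=F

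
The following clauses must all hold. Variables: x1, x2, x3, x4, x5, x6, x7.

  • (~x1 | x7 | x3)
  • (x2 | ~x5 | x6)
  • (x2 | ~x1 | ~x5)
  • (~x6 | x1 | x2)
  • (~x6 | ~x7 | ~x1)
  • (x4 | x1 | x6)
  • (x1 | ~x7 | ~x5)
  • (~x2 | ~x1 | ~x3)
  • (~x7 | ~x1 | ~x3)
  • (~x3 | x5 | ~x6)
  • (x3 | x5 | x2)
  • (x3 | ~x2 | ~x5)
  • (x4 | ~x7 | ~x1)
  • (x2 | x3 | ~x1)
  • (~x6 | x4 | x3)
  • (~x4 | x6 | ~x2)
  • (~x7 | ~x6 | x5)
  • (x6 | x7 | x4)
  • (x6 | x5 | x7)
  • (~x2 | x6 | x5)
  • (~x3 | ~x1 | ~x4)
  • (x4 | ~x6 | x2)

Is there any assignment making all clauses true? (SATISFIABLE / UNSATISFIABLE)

SATISFIABLE

Set x1 = False and propagate.
Branch on x2: take x2 = False.
  then x6 is forced to False.
  then x5 is forced to False.
  then x4 is forced to True.
  then x3 is forced to True.
  then x7 is forced to True.
So x1 = F, x2 = F, x3 = T, x4 = T, x5 = F, x6 = F, x7 = T is a satisfying assignment.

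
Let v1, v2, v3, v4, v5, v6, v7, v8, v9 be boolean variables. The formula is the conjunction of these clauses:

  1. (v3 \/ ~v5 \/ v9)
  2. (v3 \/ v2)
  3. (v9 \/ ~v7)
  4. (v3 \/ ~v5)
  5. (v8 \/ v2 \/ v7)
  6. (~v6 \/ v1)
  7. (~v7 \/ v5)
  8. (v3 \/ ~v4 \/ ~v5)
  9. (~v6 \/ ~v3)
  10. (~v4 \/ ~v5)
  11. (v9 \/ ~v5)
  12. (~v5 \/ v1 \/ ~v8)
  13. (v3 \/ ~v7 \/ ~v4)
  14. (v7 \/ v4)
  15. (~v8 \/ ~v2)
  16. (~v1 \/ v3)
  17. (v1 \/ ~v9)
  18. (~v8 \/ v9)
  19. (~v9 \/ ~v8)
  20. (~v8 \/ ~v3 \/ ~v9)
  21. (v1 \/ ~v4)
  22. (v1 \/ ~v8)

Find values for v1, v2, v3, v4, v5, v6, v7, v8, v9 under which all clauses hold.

v1=T, v2=T, v3=T, v4=T, v5=F, v6=F, v7=F, v8=F, v9=F

Pure literal: v6 appears only negated; assign v6 = False.
Try v1 = True.
  then v3 is forced to True.
Try v2 = True.
  then v8 is forced to False.
For the remaining variables, v4 = True, v5 = False, v7 = False, v9 = False works.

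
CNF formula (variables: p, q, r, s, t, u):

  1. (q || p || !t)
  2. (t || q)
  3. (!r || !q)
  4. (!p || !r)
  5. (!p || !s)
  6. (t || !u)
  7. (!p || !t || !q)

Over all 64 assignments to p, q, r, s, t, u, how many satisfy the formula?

9

Split on p, then q.
  p=T, q=T: remaining (r,s,t,u) ∈ {(F,F,F,F)} — 1.
  p=T, q=F: remaining (r,s,t,u) ∈ {(F,F,T,F); (F,F,T,T)} — 2.
  p=F, q=T: s free; 3 ways for (r,t,u) × 2^1 = 6.
  p=F, q=F: a clause becomes empty — 0.
Total: 1 + 2 + 6 + 0 = 9.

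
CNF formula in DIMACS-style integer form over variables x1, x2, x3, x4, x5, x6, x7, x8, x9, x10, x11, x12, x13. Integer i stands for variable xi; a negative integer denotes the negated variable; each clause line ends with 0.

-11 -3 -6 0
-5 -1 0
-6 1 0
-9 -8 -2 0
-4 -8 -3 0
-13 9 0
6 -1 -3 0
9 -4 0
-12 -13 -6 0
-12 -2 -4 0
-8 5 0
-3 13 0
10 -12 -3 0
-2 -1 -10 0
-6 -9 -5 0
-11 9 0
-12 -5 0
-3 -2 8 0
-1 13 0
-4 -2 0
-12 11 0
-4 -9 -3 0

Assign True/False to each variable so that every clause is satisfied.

x1=F, x2=F, x3=T, x4=F, x5=T, x6=F, x7=F, x8=F, x9=T, x10=T, x11=F, x12=F, x13=T

x2 occurs only negated in the remaining clauses — set x2 = False.
Pure literal: x4 appears only negated; assign x4 = False.
Branch on x1: take x1 = False.
  then x6 is forced to False.
Branch on x3: take x3 = True.
  then x13 is forced to True.
  then x9 is forced to True.
Set x5 = True and propagate.
  then x12 is forced to False.
x7, x8, x10, x11 are now unconstrained; take x7 = False, x8 = False, x10 = True, x11 = False.
Every clause has at least one true literal under this assignment.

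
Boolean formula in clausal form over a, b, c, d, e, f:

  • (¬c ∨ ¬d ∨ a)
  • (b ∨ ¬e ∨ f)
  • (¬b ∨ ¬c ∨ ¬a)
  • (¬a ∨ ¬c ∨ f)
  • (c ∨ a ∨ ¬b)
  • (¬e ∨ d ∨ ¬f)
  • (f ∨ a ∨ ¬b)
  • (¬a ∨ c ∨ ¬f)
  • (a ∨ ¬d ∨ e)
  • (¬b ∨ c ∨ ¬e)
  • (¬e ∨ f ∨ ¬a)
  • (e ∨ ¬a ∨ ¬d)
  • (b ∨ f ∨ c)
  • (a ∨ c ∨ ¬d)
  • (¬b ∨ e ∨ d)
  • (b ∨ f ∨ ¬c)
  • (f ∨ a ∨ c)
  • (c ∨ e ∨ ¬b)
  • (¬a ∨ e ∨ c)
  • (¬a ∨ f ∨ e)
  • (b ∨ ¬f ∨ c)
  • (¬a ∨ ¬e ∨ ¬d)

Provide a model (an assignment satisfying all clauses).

a=False, b=False, c=True, d=False, e=False, f=True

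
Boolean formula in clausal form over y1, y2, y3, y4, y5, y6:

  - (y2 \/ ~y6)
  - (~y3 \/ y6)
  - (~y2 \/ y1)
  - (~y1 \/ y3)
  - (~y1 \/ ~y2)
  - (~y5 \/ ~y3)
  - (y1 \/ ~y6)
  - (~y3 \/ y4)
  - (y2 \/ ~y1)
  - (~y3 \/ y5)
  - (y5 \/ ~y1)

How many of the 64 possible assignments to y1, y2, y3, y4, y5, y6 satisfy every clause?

The models are:
  y1=F y2=F y3=F y4=F y5=F y6=F
  y1=F y2=F y3=F y4=F y5=T y6=F
  y1=F y2=F y3=F y4=T y5=F y6=F
  y1=F y2=F y3=F y4=T y5=T y6=F
That's 4 in total.

4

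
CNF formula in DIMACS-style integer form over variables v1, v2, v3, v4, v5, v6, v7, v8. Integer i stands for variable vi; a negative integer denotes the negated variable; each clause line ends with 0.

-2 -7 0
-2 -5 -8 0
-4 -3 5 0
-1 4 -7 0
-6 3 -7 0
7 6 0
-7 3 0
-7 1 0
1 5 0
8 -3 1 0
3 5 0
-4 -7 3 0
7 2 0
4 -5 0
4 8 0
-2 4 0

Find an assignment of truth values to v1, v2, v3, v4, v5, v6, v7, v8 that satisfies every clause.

v1=T, v2=T, v3=T, v4=T, v5=T, v6=T, v7=F, v8=F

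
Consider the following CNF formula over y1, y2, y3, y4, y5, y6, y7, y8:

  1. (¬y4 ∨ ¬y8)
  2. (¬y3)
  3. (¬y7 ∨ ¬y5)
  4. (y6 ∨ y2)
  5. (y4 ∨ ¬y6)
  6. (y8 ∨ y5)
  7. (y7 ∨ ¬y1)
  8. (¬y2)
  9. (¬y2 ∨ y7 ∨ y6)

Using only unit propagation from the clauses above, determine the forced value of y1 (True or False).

False

Unit clause (¬y3) sets y3 = False.
Unit clause (¬y2) sets y2 = False.
From (y6 ∨ y2) and y2 = False: y6 = True.
(¬y6 ∨ y4) with y6 = True leaves only y4, so y4 = True.
From (¬y4 ∨ ¬y8) and y4 = True: y8 = False.
(y8 ∨ y5): since y8 = False, the clause reduces to (y5). y5 = True.
From (¬y7 ∨ ¬y5) and y5 = True: y7 = False.
In (¬y1 ∨ y7), y7 is now false; ¬y1 must hold, so y1 = False.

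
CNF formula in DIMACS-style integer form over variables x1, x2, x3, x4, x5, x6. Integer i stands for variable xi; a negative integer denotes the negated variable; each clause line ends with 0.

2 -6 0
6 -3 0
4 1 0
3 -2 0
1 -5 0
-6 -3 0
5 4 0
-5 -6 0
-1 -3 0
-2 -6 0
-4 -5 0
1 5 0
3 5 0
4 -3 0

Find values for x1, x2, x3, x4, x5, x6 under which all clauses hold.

x1=T, x2=F, x3=F, x4=F, x5=T, x6=F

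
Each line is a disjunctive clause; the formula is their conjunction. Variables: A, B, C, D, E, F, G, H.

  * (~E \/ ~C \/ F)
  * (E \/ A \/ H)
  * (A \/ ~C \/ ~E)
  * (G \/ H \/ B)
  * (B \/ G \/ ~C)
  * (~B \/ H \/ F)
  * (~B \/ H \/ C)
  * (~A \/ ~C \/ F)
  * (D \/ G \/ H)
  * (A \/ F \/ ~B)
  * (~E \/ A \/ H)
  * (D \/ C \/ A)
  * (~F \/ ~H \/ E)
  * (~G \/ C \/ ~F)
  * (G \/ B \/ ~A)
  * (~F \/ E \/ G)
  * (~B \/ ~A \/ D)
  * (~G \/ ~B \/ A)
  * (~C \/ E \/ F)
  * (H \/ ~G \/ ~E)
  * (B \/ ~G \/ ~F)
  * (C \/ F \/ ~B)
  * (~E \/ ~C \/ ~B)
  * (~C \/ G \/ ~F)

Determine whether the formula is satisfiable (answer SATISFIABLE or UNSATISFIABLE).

SATISFIABLE

Branch on A: take A = True.
Branch on B: take B = False.
  then G is forced to True.
  then F is forced to False.
  then C is forced to False.
The remaining clauses are satisfied by D = False, E = False, H = False.
So A = True  B = False  C = False  D = False  E = False  F = False  G = True  H = False is a satisfying assignment.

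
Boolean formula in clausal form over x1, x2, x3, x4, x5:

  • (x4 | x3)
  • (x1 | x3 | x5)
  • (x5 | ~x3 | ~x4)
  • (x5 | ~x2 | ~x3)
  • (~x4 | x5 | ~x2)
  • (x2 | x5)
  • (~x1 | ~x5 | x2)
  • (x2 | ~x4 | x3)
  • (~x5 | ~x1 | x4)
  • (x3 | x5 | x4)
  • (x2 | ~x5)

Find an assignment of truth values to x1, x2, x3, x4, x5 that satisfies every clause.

Try x1 = True.
The remaining clauses are satisfied by x2 = True, x3 = False, x4 = True, x5 = True.
Every clause has at least one true literal under this assignment.
Check each clause:
  1. (x3 | x4) — x4 is true.
  2. (x3 | x1 | x5) — x1 is true.
  3. (~x3 | x5 | ~x4) — ~x3 is true.
  4. (~x2 | x5 | ~x3) — ~x3 is true.
  5. (~x4 | x5 | ~x2) — x5 is true.
  6. (x5 | x2) — x2 is true.
  7. (~x5 | ~x1 | x2) — x2 is true.
  8. (x2 | x3 | ~x4) — x2 is true.
  9. (~x1 | x4 | ~x5) — x4 is true.
  10. (x3 | x4 | x5) — x4 is true.
  11. (~x5 | x2) — x2 is true.

x1=T, x2=T, x3=F, x4=T, x5=T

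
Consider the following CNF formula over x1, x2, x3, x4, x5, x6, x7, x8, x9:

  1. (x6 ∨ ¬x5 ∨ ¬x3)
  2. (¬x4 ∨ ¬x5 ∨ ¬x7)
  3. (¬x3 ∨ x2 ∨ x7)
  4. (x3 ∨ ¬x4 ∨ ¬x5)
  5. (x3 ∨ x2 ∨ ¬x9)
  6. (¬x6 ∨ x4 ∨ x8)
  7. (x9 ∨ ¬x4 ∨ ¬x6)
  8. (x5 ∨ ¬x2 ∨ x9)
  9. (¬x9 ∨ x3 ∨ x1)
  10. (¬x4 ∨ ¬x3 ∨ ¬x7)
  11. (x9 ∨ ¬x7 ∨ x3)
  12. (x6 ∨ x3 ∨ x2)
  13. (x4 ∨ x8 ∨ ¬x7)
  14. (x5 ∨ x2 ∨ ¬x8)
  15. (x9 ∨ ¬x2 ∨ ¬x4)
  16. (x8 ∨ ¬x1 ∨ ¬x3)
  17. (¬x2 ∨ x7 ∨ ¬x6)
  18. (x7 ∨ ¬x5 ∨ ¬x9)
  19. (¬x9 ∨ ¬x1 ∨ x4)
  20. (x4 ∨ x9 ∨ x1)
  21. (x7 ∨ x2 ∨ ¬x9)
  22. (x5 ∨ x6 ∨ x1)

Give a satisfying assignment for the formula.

x1=True, x2=True, x3=False, x4=True, x5=False, x6=False, x7=True, x8=True, x9=True

Branch on x1: take x1 = True.
Try x2 = True.
The remaining clauses are satisfied by x3 = False, x4 = True, x5 = False, x6 = False, x7 = True, x8 = True, x9 = True.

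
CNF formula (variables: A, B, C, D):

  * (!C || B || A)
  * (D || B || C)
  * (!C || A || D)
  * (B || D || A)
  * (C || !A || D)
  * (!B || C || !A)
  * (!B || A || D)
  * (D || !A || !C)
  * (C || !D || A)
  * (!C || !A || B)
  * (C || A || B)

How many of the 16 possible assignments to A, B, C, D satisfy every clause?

3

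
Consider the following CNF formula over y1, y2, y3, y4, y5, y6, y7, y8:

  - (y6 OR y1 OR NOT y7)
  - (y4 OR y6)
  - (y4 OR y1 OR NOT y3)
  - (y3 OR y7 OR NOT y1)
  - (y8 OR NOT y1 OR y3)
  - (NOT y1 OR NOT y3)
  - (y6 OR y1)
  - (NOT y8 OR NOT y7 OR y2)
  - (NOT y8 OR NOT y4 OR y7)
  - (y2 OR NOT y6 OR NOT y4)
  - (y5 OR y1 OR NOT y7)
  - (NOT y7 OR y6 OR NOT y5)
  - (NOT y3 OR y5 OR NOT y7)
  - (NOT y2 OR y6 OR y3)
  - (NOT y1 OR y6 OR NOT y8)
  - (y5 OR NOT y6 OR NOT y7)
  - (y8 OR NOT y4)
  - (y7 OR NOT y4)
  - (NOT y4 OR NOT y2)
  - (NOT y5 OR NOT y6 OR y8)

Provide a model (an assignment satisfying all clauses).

y1=F  y2=F  y3=F  y4=F  y5=F  y6=T  y7=F  y8=F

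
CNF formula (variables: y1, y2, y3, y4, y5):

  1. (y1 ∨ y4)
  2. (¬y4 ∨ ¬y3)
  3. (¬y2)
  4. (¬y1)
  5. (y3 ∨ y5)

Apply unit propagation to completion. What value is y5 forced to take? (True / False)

(¬y2) is a unit clause: y2 = False.
Unit clause (¬y1) sets y1 = False.
From (y1 ∨ y4) and y1 = False: y4 = True.
(¬y4 ∨ ¬y3): since y4 = True, the clause reduces to (¬y3). y3 = False.
(y3 ∨ y5): since y3 = False, the clause reduces to (y5). y5 = True.

True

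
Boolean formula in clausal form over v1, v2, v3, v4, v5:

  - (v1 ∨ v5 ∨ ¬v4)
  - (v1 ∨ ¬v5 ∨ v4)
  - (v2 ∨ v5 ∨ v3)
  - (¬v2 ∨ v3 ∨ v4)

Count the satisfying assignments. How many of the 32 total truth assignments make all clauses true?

Split on v4, then v5.
  v4=1, v5=1: v1, v2, v3 free → 2^3 = 8.
  v4=1, v5=0: remaining (v1,v2,v3) ∈ {(1,0,1); (1,1,0); (1,1,1)} — 3.
  v4=0, v5=1: remaining (v1,v2,v3) ∈ {(1,0,0); (1,0,1); (1,1,1)} — 3.
  v4=0, v5=0: remaining (v1,v2,v3) ∈ {(0,0,1); (0,1,1); (1,0,1); (1,1,1)} — 4.
Total: 8 + 3 + 3 + 4 = 18.

18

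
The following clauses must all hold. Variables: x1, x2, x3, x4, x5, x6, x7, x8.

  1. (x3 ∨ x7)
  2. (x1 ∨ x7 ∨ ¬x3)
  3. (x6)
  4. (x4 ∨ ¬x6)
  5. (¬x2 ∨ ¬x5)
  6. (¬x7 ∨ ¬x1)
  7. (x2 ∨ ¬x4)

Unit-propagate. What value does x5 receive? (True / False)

(x6) stands alone — x6 = True.
In (¬x6 ∨ x4), ¬x6 is now false; x4 must hold, so x4 = True.
(x2 ∨ ¬x4): since x4 = True, the clause reduces to (x2). x2 = True.
In (¬x2 ∨ ¬x5), ¬x2 is now false; ¬x5 must hold, so x5 = False.

False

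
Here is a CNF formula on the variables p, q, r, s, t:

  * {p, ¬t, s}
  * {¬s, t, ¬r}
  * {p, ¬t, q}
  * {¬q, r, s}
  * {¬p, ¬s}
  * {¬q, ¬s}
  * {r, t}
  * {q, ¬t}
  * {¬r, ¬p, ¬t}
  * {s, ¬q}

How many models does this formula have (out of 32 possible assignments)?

2

Satisfying assignments:
  p=F q=F r=T s=F t=F
  p=T q=F r=T s=F t=F
That's 2 in total.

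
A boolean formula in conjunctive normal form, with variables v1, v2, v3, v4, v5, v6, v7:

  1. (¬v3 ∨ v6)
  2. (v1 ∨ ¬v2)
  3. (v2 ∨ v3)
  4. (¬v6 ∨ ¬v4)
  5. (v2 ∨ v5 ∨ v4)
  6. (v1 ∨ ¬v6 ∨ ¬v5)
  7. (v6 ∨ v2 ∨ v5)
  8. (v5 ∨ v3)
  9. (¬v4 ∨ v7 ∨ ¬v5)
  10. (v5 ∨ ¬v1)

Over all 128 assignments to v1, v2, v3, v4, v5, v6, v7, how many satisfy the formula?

9

Case analysis on v5 and v2:
  v5=1, v2=1: 7 of the 32 assignments to (v1,v3,v4,v6,v7) work.
  v5=1, v2=0: remaining (v1,v3,v4,v6,v7) ∈ {(1,1,0,1,0); (1,1,0,1,1)} — 2.
  v5=0, v2=1: a clause becomes empty — 0.
  v5=0, v2=0: a clause becomes empty — 0.
Total: 7 + 2 + 0 + 0 = 9.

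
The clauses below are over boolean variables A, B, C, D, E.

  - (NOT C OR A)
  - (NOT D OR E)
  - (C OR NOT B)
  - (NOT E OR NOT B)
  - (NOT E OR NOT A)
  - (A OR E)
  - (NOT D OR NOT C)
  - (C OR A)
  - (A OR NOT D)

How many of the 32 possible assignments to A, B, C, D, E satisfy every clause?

3

The models are:
  A=T B=F C=F D=F E=F
  A=T B=F C=T D=F E=F
  A=T B=T C=T D=F E=F
That's 3 in total.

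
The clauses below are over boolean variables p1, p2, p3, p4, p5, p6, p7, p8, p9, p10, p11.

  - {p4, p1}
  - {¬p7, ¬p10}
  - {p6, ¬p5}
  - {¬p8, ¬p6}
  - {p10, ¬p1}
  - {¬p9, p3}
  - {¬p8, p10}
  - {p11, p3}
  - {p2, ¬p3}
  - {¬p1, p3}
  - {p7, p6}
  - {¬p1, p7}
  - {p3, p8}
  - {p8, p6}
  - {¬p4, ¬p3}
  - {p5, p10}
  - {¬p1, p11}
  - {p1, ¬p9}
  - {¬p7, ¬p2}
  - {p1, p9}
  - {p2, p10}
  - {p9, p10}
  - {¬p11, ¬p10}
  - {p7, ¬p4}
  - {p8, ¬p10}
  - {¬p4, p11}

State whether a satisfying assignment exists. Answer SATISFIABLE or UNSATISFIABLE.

UNSATISFIABLE

p10 = True:
  propagation gives p7=False, p6=True, p8=False; an empty clause results — contradiction.
p10 = False:
  propagation gives p1=False, p4=True, p8=False, p3=True; an empty clause results — contradiction.
Every branch closes, so no satisfying assignment exists.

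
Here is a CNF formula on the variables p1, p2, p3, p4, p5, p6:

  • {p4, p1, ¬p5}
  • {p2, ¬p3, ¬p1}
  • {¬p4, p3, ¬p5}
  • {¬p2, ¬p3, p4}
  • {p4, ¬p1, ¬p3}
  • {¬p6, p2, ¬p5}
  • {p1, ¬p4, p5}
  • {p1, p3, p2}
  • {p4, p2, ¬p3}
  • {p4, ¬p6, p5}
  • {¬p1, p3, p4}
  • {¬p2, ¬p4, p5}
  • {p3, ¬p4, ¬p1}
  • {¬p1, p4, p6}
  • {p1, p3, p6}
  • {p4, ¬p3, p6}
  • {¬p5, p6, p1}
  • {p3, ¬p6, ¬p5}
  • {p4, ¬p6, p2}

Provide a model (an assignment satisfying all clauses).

p1 = 0  p2 = 1  p3 = 1  p4 = 1  p5 = 1  p6 = 1

Branch on p1: take p1 = False.
Set p2 = True and propagate.
For the remaining variables, p3 = True, p4 = True, p5 = True, p6 = True works.
Every clause has at least one true literal under this assignment.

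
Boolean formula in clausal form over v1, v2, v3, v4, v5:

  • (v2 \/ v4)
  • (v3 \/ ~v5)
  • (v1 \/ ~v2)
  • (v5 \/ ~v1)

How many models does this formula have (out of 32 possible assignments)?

6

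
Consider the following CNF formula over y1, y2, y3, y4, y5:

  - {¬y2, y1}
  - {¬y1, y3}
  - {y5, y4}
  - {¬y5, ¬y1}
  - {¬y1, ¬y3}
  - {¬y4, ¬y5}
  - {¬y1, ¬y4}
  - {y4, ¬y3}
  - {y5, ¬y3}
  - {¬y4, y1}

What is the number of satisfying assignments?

Satisfying assignments:
  y1=0 y2=0 y3=0 y4=0 y5=1
That's 1 in total.

1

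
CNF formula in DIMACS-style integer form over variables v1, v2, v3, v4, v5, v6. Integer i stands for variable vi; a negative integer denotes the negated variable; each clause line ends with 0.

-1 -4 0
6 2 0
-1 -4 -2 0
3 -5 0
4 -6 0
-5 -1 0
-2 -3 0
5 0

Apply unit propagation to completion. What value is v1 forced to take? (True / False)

(v5) is a unit clause: v5 = True.
From (v3 | ~v5) and v5 = True: v3 = True.
From (~v1 | ~v5) and v5 = True: v1 = False.

False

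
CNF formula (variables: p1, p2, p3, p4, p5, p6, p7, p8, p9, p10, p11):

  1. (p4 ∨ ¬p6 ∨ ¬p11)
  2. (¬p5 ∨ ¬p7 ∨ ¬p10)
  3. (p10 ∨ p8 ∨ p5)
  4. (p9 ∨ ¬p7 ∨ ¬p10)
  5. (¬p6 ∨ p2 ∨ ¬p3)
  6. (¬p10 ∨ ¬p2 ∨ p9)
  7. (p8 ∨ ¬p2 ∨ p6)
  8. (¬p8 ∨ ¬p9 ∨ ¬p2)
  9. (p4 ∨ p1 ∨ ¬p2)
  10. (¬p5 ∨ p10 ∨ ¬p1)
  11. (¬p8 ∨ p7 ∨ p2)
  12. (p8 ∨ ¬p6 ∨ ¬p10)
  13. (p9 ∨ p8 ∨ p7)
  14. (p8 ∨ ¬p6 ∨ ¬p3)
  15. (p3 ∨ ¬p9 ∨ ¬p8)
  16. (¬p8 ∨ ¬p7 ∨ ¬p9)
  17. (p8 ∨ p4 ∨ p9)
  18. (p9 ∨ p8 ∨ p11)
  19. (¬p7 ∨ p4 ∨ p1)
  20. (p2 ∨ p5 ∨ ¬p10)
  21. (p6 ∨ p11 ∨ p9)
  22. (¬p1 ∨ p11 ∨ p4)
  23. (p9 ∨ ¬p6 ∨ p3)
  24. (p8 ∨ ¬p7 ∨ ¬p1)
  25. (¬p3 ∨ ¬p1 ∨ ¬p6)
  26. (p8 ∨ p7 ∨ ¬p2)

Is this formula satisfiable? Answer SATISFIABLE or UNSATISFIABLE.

Pure literal: p4 appears only positively; assign p4 = True.
Branch on p1: take p1 = False.
Branch on p2: take p2 = False.
The remaining clauses are satisfied by p3 = False, p5 = True, p6 = False, p7 = False, p8 = False, p9 = True, p10 = True, p11 = True.
Every clause has at least one true literal under this assignment.
So p1=F, p2=F, p3=F, p4=T, p5=T, p6=F, p7=F, p8=F, p9=T, p10=T, p11=T is a satisfying assignment.

SATISFIABLE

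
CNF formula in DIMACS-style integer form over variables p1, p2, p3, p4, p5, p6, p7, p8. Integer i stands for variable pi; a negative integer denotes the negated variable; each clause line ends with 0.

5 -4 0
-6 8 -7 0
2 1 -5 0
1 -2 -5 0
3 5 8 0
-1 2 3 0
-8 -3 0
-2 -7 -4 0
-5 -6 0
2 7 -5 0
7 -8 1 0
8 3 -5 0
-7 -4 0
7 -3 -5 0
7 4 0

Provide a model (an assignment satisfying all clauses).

p1=0  p2=1  p3=0  p4=0  p5=0  p6=1  p7=1  p8=1

Check each clause:
  1. (p5 | ~p4) — ~p4 is true.
  2. (~p7 | p8 | ~p6) — p8 is true.
  3. (p1 | p2 | ~p5) — p2 is true.
  4. (p1 | ~p2 | ~p5) — ~p5 is true.
  5. (p5 | p8 | p3) — p8 is true.
  6. (p2 | p3 | ~p1) — p2 is true.
  7. (~p8 | ~p3) — ~p3 is true.
  8. (~p7 | ~p2 | ~p4) — ~p4 is true.
  9. (~p6 | ~p5) — ~p5 is true.
  10. (p2 | ~p5 | p7) — p2 is true.
  11. (p7 | ~p8 | p1) — p7 is true.
  12. (~p5 | p8 | p3) — p8 is true.
  13. (~p7 | ~p4) — ~p4 is true.
  14. (p7 | ~p5 | ~p3) — ~p5 is true.
  15. (p7 | p4) — p7 is true.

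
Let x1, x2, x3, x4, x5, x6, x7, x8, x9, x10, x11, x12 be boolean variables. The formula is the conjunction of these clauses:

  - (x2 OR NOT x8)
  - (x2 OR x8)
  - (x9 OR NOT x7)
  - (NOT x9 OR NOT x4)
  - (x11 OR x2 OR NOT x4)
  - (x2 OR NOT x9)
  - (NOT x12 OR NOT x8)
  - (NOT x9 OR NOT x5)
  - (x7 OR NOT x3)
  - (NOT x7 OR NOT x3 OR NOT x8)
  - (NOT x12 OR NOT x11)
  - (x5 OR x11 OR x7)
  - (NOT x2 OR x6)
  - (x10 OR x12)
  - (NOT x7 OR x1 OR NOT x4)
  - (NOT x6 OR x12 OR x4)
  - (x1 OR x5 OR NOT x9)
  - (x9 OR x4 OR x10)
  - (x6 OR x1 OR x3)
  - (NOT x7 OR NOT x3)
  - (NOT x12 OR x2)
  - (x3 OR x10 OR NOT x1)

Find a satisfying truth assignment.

x1=F  x2=T  x3=F  x4=F  x5=T  x6=T  x7=F  x8=F  x9=F  x10=T  x11=F  x12=T

Check each clause:
  1. (x2 OR NOT x8) — NOT x8 is true.
  2. (x2 OR x8) — x2 is true.
  3. (x9 OR NOT x7) — NOT x7 is true.
  4. (NOT x9 OR NOT x4) — NOT x4 is true.
  5. (x11 OR NOT x4 OR x2) — x2 is true.
  6. (NOT x9 OR x2) — x2 is true.
  7. (NOT x12 OR NOT x8) — NOT x8 is true.
  8. (NOT x9 OR NOT x5) — NOT x9 is true.
  9. (x7 OR NOT x3) — NOT x3 is true.
  10. (NOT x8 OR NOT x7 OR NOT x3) — NOT x8 is true.
  11. (NOT x11 OR NOT x12) — NOT x11 is true.
  12. (x5 OR x7 OR x11) — x5 is true.
  13. (NOT x2 OR x6) — x6 is true.
  14. (x12 OR x10) — x10 is true.
  15. (NOT x7 OR x1 OR NOT x4) — NOT x4 is true.
  16. (NOT x6 OR x4 OR x12) — x12 is true.
  17. (x5 OR NOT x9 OR x1) — x5 is true.
  18. (x4 OR x9 OR x10) — x10 is true.
  19. (x6 OR x1 OR x3) — x6 is true.
  20. (NOT x7 OR NOT x3) — NOT x7 is true.
  21. (x2 OR NOT x12) — x2 is true.
  22. (NOT x1 OR x10 OR x3) — x10 is true.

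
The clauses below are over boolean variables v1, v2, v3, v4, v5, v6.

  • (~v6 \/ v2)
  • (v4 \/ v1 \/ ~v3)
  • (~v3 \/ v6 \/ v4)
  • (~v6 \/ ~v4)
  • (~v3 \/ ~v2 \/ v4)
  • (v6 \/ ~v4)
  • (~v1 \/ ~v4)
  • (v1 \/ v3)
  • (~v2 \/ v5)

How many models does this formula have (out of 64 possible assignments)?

Satisfying assignments:
  v1=1 v2=0 v3=0 v4=0 v5=0 v6=0
  v1=1 v2=0 v3=0 v4=0 v5=1 v6=0
  v1=1 v2=1 v3=0 v4=0 v5=1 v6=0
  v1=1 v2=1 v3=0 v4=0 v5=1 v6=1
That's 4 in total.

4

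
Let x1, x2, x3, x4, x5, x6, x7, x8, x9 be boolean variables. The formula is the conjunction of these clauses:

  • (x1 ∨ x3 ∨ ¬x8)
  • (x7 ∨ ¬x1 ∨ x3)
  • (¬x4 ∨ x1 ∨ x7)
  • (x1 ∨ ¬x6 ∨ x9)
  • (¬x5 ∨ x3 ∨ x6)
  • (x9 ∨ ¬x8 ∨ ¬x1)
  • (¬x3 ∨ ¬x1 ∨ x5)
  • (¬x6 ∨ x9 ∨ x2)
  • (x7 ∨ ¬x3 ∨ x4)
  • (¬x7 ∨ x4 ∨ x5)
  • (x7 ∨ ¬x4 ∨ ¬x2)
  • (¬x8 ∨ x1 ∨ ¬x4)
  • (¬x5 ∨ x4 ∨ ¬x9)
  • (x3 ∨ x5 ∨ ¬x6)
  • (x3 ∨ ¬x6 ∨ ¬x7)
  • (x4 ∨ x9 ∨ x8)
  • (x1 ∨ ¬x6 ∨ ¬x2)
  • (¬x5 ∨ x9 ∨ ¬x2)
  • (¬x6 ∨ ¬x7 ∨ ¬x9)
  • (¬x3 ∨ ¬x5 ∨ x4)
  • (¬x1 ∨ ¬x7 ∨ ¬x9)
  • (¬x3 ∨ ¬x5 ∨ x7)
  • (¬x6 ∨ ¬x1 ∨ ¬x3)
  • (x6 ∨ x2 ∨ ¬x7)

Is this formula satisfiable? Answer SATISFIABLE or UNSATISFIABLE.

SATISFIABLE

Branch on x1: take x1 = False.
Set x2 = True and propagate.
  then x6 is forced to False.
The remaining clauses are satisfied by x3 = True, x4 = True, x5 = False, x7 = True, x8 = False, x9 = False.
Every clause has at least one true literal under this assignment.
So x1=0, x2=1, x3=1, x4=1, x5=0, x6=0, x7=1, x8=0, x9=0 is a satisfying assignment.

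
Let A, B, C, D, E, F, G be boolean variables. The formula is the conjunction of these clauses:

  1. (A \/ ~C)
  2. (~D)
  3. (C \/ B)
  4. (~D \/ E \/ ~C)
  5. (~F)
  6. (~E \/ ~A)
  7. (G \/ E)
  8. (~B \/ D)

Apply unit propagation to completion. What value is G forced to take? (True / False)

True

Unit clause (~D) sets D = False.
Unit clause (~F) sets F = False.
(D \/ ~B): since D = False, the clause reduces to (~B). B = False.
(B \/ C): since B = False, the clause reduces to (C). C = True.
In (~C \/ A), ~C is now false; A must hold, so A = True.
(~E \/ ~A): since A = True, the clause reduces to (~E). E = False.
(E \/ G) with E = False leaves only G, so G = True.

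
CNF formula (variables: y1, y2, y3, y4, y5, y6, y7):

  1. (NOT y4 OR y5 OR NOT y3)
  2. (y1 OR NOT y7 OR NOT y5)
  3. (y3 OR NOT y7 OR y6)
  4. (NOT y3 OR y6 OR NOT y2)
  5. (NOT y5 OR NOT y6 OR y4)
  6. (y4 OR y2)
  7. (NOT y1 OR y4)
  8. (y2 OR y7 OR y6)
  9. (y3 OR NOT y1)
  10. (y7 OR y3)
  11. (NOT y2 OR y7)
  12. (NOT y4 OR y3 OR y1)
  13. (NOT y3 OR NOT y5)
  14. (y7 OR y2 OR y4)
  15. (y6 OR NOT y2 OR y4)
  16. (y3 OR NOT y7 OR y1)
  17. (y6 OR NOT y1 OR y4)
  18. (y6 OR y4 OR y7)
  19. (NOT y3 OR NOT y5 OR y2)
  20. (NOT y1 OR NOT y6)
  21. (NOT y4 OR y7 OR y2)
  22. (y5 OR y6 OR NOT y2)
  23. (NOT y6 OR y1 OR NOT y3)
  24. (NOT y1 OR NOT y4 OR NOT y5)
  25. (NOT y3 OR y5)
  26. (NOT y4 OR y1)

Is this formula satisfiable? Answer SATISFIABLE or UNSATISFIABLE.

UNSATISFIABLE

y4 = True:
  propagation gives y1=True, y3=True, y5=True; an empty clause results — contradiction.
y4 = False:
  propagation gives y2=True, y1=False, y7=True, y5=False; an empty clause results — contradiction.
Every branch closes, so no satisfying assignment exists.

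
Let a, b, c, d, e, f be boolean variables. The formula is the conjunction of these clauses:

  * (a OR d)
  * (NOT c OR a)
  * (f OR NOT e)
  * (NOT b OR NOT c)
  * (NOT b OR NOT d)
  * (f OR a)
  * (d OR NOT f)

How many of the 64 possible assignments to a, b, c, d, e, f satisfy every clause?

Case analysis on a and d:
  a=T, d=T: c free; 3 ways for (b,e,f) × 2^1 = 6.
  a=T, d=F: remaining (b,c,e,f) ∈ {(F,F,F,F); (F,T,F,F); (T,F,F,F)} — 3.
  a=F, d=T: remaining (b,c,e,f) ∈ {(F,F,F,T); (F,F,T,T)} — 2.
  a=F, d=F: a clause becomes empty — 0.
Total: 6 + 3 + 2 + 0 = 11.

11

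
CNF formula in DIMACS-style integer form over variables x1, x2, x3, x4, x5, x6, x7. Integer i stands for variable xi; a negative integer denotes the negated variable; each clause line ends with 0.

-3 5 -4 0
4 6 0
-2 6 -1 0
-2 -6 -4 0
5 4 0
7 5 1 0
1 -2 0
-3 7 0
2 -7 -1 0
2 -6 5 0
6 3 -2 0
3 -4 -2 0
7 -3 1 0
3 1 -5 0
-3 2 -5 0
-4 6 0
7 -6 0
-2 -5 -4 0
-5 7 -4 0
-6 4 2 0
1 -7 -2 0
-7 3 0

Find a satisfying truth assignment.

Branch on x1: take x1 = True.
For the remaining variables, x2 = True, x3 = True, x4 = False, x5 = True, x6 = True, x7 = True works.

x1=T, x2=T, x3=T, x4=F, x5=T, x6=T, x7=T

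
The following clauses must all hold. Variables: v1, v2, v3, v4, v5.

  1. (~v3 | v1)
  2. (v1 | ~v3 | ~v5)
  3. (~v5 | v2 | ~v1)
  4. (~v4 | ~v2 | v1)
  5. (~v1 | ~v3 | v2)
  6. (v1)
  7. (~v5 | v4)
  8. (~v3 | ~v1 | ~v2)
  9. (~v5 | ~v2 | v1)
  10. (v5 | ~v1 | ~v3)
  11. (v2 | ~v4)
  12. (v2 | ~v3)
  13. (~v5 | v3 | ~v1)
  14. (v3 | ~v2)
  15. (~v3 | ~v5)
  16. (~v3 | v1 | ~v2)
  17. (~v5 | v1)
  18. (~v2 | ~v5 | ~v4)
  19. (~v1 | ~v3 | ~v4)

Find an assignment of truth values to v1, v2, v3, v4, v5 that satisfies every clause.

v1 = 1  v2 = 0  v3 = 0  v4 = 0  v5 = 0

Check each clause:
  1. (~v3 | v1) — v1 is true.
  2. (~v5 | v1 | ~v3) — v1 is true.
  3. (~v1 | ~v5 | v2) — ~v5 is true.
  4. (~v2 | v1 | ~v4) — v1 is true.
  5. (~v1 | ~v3 | v2) — ~v3 is true.
  6. (v1) — v1 is true.
  7. (~v5 | v4) — ~v5 is true.
  8. (~v1 | ~v3 | ~v2) — ~v3 is true.
  9. (v1 | ~v2 | ~v5) — v1 is true.
  10. (~v3 | ~v1 | v5) — ~v3 is true.
  11. (~v4 | v2) — ~v4 is true.
  12. (~v3 | v2) — ~v3 is true.
  13. (~v1 | ~v5 | v3) — ~v5 is true.
  14. (v3 | ~v2) — ~v2 is true.
  15. (~v5 | ~v3) — ~v5 is true.
  16. (~v2 | ~v3 | v1) — v1 is true.
  17. (~v5 | v1) — v1 is true.
  18. (~v5 | ~v4 | ~v2) — ~v5 is true.
  19. (~v3 | ~v4 | ~v1) — ~v4 is true.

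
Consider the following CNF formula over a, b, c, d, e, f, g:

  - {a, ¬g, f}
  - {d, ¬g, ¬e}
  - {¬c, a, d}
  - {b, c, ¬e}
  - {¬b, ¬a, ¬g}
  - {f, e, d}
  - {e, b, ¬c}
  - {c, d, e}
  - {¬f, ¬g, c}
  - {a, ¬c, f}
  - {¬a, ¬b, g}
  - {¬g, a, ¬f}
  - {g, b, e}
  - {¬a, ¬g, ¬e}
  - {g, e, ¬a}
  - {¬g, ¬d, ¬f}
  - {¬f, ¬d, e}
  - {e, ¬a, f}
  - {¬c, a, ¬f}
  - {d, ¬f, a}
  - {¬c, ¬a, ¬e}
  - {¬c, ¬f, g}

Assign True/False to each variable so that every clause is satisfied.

Branch on a: take a = False.
Set b = True and propagate.
Try c = False.
For the remaining variables, d = False, e = True, f = False, g = False works.
Every clause has at least one true literal under this assignment.
Check each clause:
  1. {¬g, a, f} — ¬g is true.
  2. {¬e, d, ¬g} — ¬g is true.
  3. {a, ¬c, d} — ¬c is true.
  4. {c, b, ¬e} — b is true.
  5. {¬a, ¬g, ¬b} — ¬g is true.
  6. {d, f, e} — e is true.
  7. {e, b, ¬c} — ¬c is true.
  8. {d, c, e} — e is true.
  9. {¬f, ¬g, c} — ¬g is true.
  10. {¬c, f, a} — ¬c is true.
  11. {¬a, g, ¬b} — ¬a is true.
  12. {¬f, ¬g, a} — ¬f is true.
  13. {b, g, e} — b is true.
  14. {¬e, ¬a, ¬g} — ¬g is true.
  15. {¬a, g, e} — e is true.
  16. {¬d, ¬g, ¬f} — ¬g is true.
  17. {e, ¬f, ¬d} — ¬f is true.
  18. {e, f, ¬a} — e is true.
  19. {¬c, a, ¬f} — ¬f is true.
  20. {a, d, ¬f} — ¬f is true.
  21. {¬e, ¬c, ¬a} — ¬c is true.
  22. {¬f, ¬c, g} — ¬f is true.

a = False  b = True  c = False  d = False  e = True  f = False  g = False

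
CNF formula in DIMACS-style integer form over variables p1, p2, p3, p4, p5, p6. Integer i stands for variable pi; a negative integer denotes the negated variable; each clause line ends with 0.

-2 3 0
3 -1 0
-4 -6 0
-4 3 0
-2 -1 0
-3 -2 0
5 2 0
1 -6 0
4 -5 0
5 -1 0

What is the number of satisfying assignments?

2

The models are:
  p1=0 p2=0 p3=1 p4=1 p5=1 p6=0
  p1=1 p2=0 p3=1 p4=1 p5=1 p6=0
That's 2 in total.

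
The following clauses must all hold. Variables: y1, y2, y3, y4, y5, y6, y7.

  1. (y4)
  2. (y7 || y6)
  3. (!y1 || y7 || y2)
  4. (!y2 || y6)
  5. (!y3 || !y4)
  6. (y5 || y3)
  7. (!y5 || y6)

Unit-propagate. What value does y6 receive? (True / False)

(y4) stands alone — y4 = True.
From (!y3 || !y4) and y4 = True: y3 = False.
(y5 || y3) with y3 = False leaves only y5, so y5 = True.
From (y6 || !y5) and y5 = True: y6 = True.

True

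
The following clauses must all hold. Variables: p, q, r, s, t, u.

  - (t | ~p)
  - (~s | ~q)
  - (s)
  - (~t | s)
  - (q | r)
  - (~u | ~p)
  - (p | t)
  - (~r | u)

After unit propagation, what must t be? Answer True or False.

Unit clause (s) sets s = True.
(~s | ~q) with s = True leaves only ~q, so q = False.
From (r | q) and q = False: r = True.
(u | ~r) with r = True leaves only u, so u = True.
(~p | ~u) with u = True leaves only ~p, so p = False.
From (t | p) and p = False: t = True.

True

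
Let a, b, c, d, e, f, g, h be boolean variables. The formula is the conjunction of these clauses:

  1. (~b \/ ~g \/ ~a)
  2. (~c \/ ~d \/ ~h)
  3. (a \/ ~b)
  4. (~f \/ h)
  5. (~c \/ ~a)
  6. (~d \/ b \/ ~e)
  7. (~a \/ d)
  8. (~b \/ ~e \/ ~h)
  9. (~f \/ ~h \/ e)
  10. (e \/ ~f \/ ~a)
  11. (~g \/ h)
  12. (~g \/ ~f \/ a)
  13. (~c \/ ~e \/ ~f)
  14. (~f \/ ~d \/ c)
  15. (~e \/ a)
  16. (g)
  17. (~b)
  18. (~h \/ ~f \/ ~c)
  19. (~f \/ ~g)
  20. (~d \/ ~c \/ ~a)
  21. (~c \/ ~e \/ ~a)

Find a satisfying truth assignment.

(g) is a unit clause, so g = True.
Unit propagation: (h) forces h = True.
The clause (~b) is unit: b must be False.
(~f) is a unit clause, so f = False.
c occurs only negated in the remaining clauses — set c = False.
e occurs only negated in the remaining clauses — set e = False.
Branch on a: take a = False.
d is now unconstrained; take d = True.
Check each clause:
  1. (~a \/ ~g \/ ~b) — ~b is true.
  2. (~d \/ ~h \/ ~c) — ~c is true.
  3. (a \/ ~b) — ~b is true.
  4. (~f \/ h) — h is true.
  5. (~a \/ ~c) — ~c is true.
  6. (~d \/ b \/ ~e) — ~e is true.
  7. (d \/ ~a) — d is true.
  8. (~b \/ ~h \/ ~e) — ~e is true.
  9. (~h \/ e \/ ~f) — ~f is true.
  10. (~a \/ ~f \/ e) — ~f is true.
  11. (h \/ ~g) — h is true.
  12. (~g \/ ~f \/ a) — ~f is true.
  13. (~e \/ ~f \/ ~c) — ~f is true.
  14. (~f \/ c \/ ~d) — ~f is true.
  15. (a \/ ~e) — ~e is true.
  16. (g) — g is true.
  17. (~b) — ~b is true.
  18. (~h \/ ~c \/ ~f) — ~f is true.
  19. (~g \/ ~f) — ~f is true.
  20. (~a \/ ~c \/ ~d) — ~c is true.
  21. (~c \/ ~a \/ ~e) — ~e is true.

a=F, b=F, c=F, d=T, e=F, f=F, g=T, h=T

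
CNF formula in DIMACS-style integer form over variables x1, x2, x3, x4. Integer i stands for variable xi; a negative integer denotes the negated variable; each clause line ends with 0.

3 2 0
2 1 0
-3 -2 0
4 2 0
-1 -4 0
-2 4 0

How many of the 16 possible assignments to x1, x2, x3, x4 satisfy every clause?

Satisfying assignments:
  x1=F x2=T x3=F x4=T
Count: 1.

1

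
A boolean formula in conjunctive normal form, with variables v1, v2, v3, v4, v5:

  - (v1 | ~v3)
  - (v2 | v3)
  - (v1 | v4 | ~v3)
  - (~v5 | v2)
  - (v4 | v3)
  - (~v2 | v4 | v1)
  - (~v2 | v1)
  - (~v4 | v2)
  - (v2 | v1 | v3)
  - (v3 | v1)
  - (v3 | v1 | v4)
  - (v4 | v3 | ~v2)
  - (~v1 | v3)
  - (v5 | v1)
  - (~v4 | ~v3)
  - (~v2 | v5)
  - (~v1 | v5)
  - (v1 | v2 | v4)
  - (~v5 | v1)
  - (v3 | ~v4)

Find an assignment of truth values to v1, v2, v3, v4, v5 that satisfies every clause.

Branch on v1: take v1 = True.
  then v3 is forced to True.
  then v4 is forced to False.
  then v5 is forced to True.
  then v2 is forced to True.
Every clause has at least one true literal under this assignment.

v1=True  v2=True  v3=True  v4=False  v5=True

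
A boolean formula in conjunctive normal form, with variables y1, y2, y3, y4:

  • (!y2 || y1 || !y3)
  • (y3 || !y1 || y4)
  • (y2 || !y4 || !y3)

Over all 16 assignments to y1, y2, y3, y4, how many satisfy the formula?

10

Case analysis on y3 and y1:
  y3=T, y1=T: remaining (y2,y4) ∈ {(F,F); (T,F); (T,T)} — 3.
  y3=T, y1=F: remaining (y2,y4) ∈ {(F,F)} — 1.
  y3=F, y1=T: remaining (y2,y4) ∈ {(F,T); (T,T)} — 2.
  y3=F, y1=F: remaining (y2,y4) ∈ {(F,F); (F,T); (T,F); (T,T)} — 4.
Total: 3 + 1 + 2 + 4 = 10.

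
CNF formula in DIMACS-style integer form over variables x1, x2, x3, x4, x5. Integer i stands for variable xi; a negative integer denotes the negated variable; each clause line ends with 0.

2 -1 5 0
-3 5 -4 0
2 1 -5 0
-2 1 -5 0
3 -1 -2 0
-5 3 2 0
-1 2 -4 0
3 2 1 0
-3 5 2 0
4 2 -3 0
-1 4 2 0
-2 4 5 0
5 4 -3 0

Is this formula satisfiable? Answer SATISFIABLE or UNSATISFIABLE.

Branch on x1: take x1 = True.
Set x2 = True and propagate.
  then x3 is forced to True.
For the remaining variables, x4 = True, x5 = True works.
So x1 = True  x2 = True  x3 = True  x4 = True  x5 = True is a satisfying assignment.

SATISFIABLE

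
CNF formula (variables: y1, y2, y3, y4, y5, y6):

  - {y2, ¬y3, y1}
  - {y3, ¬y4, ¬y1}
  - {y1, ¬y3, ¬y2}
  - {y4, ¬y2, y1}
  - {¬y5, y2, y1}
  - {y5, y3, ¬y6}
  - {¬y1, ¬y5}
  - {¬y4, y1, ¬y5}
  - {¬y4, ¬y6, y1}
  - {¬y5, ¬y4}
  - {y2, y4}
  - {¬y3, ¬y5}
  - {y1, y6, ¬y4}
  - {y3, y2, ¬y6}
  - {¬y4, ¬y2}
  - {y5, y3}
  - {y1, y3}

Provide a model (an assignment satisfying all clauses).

y1 = T, y2 = T, y3 = T, y4 = F, y5 = F, y6 = T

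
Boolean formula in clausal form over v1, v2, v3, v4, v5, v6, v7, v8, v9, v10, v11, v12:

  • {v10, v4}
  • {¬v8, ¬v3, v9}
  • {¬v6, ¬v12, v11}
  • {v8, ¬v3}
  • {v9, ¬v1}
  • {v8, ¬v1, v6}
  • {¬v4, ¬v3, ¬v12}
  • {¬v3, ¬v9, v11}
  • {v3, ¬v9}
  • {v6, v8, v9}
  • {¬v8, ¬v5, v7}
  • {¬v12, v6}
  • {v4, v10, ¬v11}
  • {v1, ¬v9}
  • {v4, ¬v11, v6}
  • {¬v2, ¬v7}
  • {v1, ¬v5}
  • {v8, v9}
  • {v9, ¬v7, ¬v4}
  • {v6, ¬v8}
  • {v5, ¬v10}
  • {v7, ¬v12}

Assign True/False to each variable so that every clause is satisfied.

v1=False  v2=False  v3=False  v4=True  v5=False  v6=True  v7=False  v8=True  v9=False  v10=False  v11=True  v12=False

Pure literal: v2 appears only negated; assign v2 = False.
Pure literal: v12 appears only negated; assign v12 = False.
Set v1 = False and propagate.
  then v9 is forced to False.
  then v5 is forced to False.
  then v8 is forced to True.
  then v3 is forced to False.
  then v6 is forced to True.
  then v10 is forced to False.
  then v4 is forced to True.
  then v7 is forced to False.
v11 is now unconstrained; take v11 = True.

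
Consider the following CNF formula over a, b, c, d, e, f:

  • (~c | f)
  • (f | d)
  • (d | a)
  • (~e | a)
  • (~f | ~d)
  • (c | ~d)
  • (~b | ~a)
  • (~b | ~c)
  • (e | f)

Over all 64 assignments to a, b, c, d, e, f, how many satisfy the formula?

The models are:
  a=1 b=0 c=0 d=0 e=0 f=1
  a=1 b=0 c=0 d=0 e=1 f=1
  a=1 b=0 c=1 d=0 e=0 f=1
  a=1 b=0 c=1 d=0 e=1 f=1
That's 4 in total.

4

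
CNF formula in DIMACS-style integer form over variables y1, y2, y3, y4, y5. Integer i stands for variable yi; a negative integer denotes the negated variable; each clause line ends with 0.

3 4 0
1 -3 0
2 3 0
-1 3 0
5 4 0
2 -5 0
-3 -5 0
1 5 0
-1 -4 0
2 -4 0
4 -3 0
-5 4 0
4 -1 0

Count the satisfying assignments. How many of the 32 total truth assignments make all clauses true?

Satisfying assignments:
  y1=F y2=T y3=F y4=T y5=T
That's 1 in total.

1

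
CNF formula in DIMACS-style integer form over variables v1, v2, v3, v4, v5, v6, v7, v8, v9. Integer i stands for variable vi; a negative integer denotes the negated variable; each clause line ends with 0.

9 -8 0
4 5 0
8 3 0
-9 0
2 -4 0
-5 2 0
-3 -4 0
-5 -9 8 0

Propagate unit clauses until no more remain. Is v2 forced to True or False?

True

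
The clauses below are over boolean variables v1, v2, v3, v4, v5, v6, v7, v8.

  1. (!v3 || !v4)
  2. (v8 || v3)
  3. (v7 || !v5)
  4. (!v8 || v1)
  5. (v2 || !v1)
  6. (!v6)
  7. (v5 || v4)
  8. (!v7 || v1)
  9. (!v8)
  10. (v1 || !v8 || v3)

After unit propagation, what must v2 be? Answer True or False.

(!v6) stands alone — v6 = False.
Unit clause (!v8) sets v8 = False.
From (v3 || v8) and v8 = False: v3 = True.
(!v4 || !v3): since v3 = True, the clause reduces to (!v4). v4 = False.
From (v5 || v4) and v4 = False: v5 = True.
From (!v5 || v7) and v5 = True: v7 = True.
(v1 || !v7) with v7 = True leaves only v1, so v1 = True.
(v2 || !v1): since v1 = True, the clause reduces to (v2). v2 = True.

True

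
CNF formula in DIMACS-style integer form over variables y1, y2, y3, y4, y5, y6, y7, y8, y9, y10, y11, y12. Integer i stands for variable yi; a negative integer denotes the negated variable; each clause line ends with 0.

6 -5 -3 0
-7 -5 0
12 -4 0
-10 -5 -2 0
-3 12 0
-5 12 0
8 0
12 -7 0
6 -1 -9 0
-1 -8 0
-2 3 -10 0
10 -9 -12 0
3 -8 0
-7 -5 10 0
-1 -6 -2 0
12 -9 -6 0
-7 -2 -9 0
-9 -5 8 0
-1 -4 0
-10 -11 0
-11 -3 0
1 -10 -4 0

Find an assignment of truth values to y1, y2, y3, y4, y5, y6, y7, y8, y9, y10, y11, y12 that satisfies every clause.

y1 = False, y2 = False, y3 = True, y4 = True, y5 = False, y6 = True, y7 = True, y8 = True, y9 = False, y10 = False, y11 = False, y12 = True

(y8) is a unit clause, so y8 = True.
(!y1) is a unit clause, so y1 = False.
Unit propagation: (y3) forces y3 = True.
(y12) is a unit clause, so y12 = True.
(!y11) is a unit clause, so y11 = False.
y2 occurs only negated in the remaining clauses — set y2 = False.
Pure literal: y5 appears only negated; assign y5 = False.
Branch on y4: take y4 = True.
  then y10 is forced to False.
  then y9 is forced to False.
y6, y7 are now unconstrained; take y6 = True, y7 = True.
Check each clause:
  1. (!y3 || y6 || !y5) — !y5 is true.
  2. (!y7 || !y5) — !y5 is true.
  3. (y12 || !y4) — y12 is true.
  4. (!y10 || !y5 || !y2) — !y5 is true.
  5. (!y3 || y12) — y12 is true.
  6. (!y5 || y12) — !y5 is true.
  7. (y8) — y8 is true.
  8. (y12 || !y7) — y12 is true.
  9. (!y1 || y6 || !y9) — !y1 is true.
  10. (!y8 || !y1) — !y1 is true.
  11. (!y10 || y3 || !y2) — y3 is true.
  12. (y10 || !y12 || !y9) — !y9 is true.
  13. (!y8 || y3) — y3 is true.
  14. (!y5 || !y7 || y10) — !y5 is true.
  15. (!y2 || !y6 || !y1) — !y1 is true.
  16. (y12 || !y6 || !y9) — y12 is true.
  17. (!y2 || !y7 || !y9) — !y2 is true.
  18. (!y5 || y8 || !y9) — y8 is true.
  19. (!y1 || !y4) — !y1 is true.
  20. (!y10 || !y11) — !y11 is true.
  21. (!y3 || !y11) — !y11 is true.
  22. (y1 || !y10 || !y4) — !y10 is true.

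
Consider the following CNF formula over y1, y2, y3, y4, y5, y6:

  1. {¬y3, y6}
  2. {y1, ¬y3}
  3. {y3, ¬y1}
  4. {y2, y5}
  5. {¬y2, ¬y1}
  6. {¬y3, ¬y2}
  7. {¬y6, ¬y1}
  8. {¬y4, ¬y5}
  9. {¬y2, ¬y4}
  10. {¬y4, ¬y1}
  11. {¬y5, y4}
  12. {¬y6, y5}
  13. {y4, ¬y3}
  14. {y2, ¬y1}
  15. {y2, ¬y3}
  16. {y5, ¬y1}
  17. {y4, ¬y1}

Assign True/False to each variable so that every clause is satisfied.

y1 = F  y2 = T  y3 = F  y4 = F  y5 = F  y6 = F

Try y1 = False.
  then y3 is forced to False.
Set y2 = True and propagate.
  then y4 is forced to False.
  then y5 is forced to False.
  then y6 is forced to False.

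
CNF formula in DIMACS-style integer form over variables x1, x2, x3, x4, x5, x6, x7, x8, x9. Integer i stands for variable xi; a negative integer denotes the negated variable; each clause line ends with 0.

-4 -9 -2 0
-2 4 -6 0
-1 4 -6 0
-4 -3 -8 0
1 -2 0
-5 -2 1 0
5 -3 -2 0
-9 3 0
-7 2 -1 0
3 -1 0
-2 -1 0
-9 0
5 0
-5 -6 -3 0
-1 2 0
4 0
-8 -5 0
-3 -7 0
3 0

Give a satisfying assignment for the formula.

(¬x9) is a unit clause, so x9 = False.
Unit propagation: (x5) forces x5 = True.
The clause (x4) is unit: x4 must be True.
The clause (¬x8) is unit: x8 must be False.
(x3) is a unit clause, so x3 = True.
Unit propagation: (¬x6) forces x6 = False.
(¬x7) is a unit clause, so x7 = False.
Set x1 = False and propagate.
  then x2 is forced to False.
Every clause has at least one true literal under this assignment.

x1=False, x2=False, x3=True, x4=True, x5=True, x6=False, x7=False, x8=False, x9=False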